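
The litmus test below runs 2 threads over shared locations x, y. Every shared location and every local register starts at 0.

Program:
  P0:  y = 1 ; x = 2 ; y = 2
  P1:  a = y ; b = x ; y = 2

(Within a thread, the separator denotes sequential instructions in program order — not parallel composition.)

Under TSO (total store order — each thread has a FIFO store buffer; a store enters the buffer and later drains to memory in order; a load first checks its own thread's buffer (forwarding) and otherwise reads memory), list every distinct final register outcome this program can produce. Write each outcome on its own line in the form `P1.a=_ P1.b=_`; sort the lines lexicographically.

P1.a=0 P1.b=0
P1.a=0 P1.b=2
P1.a=1 P1.b=0
P1.a=1 P1.b=2
P1.a=2 P1.b=2

outcome vector order: (P1.a,P1.b)
|TSO outcomes| = 5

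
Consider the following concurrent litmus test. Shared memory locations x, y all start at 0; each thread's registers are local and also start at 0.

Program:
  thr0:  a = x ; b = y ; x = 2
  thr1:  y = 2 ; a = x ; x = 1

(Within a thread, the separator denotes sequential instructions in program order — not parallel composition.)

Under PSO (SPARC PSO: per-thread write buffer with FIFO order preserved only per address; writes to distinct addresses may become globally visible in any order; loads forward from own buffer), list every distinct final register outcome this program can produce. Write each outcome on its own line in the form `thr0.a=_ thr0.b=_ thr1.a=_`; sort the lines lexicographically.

outcome vector order: (thr0.a,thr0.b,thr1.a)
|PSO outcomes| = 6

thr0.a=0 thr0.b=0 thr1.a=0
thr0.a=0 thr0.b=0 thr1.a=2
thr0.a=0 thr0.b=2 thr1.a=0
thr0.a=0 thr0.b=2 thr1.a=2
thr0.a=1 thr0.b=0 thr1.a=0
thr0.a=1 thr0.b=2 thr1.a=0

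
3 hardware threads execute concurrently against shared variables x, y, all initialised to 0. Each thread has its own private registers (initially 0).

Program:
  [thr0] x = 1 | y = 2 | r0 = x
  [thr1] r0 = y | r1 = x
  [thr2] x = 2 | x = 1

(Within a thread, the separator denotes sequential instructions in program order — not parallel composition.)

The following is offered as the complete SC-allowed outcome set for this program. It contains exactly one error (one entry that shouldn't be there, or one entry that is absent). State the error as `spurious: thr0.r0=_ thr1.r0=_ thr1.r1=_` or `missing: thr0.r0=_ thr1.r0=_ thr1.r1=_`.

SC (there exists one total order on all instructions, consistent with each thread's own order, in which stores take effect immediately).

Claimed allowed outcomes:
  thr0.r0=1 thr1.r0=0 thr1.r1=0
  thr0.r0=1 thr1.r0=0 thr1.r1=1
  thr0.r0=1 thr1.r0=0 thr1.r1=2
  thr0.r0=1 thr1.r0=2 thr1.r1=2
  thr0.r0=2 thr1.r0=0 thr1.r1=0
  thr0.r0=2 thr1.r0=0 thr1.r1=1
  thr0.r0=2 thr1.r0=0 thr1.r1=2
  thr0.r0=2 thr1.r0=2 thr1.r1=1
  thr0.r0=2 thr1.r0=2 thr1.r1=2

outcome vector order: (thr0.r0,thr1.r0,thr1.r1)
[SC] allowed = {(1,0,0); (1,0,1); (1,0,2); (1,2,1); (1,2,2); (2,0,0); (2,0,1); (2,0,2); (2,2,1); (2,2,2)}
SC∖claimed = {(1,2,1)}

missing: thr0.r0=1 thr1.r0=2 thr1.r1=1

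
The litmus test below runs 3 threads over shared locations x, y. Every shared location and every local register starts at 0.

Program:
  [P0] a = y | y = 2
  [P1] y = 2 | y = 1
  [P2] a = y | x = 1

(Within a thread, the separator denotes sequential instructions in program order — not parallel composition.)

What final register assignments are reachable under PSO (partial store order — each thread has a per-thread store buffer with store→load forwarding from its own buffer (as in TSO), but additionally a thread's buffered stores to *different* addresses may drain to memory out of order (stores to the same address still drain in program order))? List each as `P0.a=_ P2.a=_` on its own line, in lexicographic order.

P0.a=0 P2.a=0
P0.a=0 P2.a=1
P0.a=0 P2.a=2
P0.a=1 P2.a=0
P0.a=1 P2.a=1
P0.a=1 P2.a=2
P0.a=2 P2.a=0
P0.a=2 P2.a=1
P0.a=2 P2.a=2

outcome vector order: (P0.a,P2.a)
|PSO outcomes| = 9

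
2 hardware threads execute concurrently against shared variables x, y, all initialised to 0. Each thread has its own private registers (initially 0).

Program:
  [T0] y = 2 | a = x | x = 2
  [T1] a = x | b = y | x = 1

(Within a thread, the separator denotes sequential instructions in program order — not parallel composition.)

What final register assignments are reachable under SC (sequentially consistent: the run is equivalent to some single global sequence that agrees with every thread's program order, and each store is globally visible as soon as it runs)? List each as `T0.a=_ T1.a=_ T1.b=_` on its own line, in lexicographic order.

T0.a=0 T1.a=0 T1.b=0
T0.a=0 T1.a=0 T1.b=2
T0.a=0 T1.a=2 T1.b=2
T0.a=1 T1.a=0 T1.b=0
T0.a=1 T1.a=0 T1.b=2

outcome vector order: (T0.a,T1.a,T1.b)
|SC outcomes| = 5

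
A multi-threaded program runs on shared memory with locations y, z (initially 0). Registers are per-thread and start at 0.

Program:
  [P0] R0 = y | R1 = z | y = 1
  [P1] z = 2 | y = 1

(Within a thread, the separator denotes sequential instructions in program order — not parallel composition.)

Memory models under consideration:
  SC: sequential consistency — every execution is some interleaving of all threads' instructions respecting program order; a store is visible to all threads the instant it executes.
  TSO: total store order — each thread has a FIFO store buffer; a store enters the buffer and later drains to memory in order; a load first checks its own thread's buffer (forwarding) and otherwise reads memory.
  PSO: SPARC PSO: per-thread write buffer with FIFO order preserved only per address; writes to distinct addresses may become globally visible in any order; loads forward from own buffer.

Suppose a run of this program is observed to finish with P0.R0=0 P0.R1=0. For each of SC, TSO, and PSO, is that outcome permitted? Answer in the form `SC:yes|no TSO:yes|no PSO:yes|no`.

outcome vector order: (P0.R0,P0.R1)
SC (3): 00, 02, 12
TSO (3): 00, 02, 12
PSO (4): 00, 02, 10, 12
target 00 ∈ {SC,TSO,PSO}

SC:yes TSO:yes PSO:yes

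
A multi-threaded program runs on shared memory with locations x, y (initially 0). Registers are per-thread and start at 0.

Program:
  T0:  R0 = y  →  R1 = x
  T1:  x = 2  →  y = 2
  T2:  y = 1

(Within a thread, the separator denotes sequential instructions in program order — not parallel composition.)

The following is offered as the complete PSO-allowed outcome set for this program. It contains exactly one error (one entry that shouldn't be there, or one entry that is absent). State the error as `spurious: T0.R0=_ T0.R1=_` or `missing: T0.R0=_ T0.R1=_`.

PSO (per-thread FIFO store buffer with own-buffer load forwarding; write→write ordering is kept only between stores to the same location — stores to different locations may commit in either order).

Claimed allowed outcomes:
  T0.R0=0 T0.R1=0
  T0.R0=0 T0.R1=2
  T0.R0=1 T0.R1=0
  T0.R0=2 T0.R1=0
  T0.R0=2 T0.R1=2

outcome vector order: (T0.R0,T0.R1)
PSO (6): <0 0>, <0 2>, <1 0>, <1 2>, <2 0>, <2 2>
PSO∖claimed = {<1 2>}

missing: T0.R0=1 T0.R1=2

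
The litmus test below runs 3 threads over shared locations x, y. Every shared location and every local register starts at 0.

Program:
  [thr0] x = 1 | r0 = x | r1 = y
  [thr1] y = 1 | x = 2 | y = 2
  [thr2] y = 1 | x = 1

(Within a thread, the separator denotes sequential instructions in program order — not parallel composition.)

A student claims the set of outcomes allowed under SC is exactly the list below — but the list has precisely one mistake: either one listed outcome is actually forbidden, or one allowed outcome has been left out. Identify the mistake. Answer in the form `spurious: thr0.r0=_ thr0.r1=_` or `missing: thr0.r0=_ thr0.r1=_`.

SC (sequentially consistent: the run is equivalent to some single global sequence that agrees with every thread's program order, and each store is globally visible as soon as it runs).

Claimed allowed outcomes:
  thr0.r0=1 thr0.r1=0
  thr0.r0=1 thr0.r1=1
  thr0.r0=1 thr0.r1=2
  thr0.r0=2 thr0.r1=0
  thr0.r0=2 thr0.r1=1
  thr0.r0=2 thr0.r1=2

outcome vector order: (thr0.r0,thr0.r1)
SC: 5 outcomes — {1/0; 1/1; 1/2; 2/1; 2/2}
claimed∖SC = {2/0}

spurious: thr0.r0=2 thr0.r1=0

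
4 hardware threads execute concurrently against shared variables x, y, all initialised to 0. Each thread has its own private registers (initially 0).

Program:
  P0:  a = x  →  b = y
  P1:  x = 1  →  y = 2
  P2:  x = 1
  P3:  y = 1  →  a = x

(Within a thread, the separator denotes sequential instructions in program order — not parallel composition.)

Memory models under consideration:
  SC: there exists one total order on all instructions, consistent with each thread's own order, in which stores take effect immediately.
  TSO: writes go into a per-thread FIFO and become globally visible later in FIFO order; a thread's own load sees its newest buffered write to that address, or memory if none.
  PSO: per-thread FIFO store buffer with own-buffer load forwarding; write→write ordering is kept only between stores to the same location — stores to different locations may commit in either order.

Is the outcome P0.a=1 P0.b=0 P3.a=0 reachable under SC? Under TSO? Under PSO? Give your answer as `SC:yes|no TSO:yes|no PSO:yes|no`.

SC:no TSO:yes PSO:yes

outcome vector order: (P0.a,P0.b,P3.a)
[SC] allowed = {(0,0,0) (0,0,1) (0,1,0) (0,1,1) (0,2,0) (0,2,1) (1,0,1) (1,1,0) (1,1,1) (1,2,0) (1,2,1)}
[TSO] allowed = {(0,0,0) (0,0,1) (0,1,0) (0,1,1) (0,2,0) (0,2,1) (1,0,0) (1,0,1) (1,1,0) (1,1,1) (1,2,0) (1,2,1)}
[PSO] allowed = {(0,0,0) (0,0,1) (0,1,0) (0,1,1) (0,2,0) (0,2,1) (1,0,0) (1,0,1) (1,1,0) (1,1,1) (1,2,0) (1,2,1)}
target (1,0,0) ∈ {TSO,PSO}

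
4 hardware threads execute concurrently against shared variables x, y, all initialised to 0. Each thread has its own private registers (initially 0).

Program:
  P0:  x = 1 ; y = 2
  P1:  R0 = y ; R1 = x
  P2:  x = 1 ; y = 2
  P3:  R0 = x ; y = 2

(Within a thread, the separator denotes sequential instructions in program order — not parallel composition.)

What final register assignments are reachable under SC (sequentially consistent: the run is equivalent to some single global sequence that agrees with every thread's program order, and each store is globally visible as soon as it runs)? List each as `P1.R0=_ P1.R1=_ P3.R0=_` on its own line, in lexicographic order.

P1.R0=0 P1.R1=0 P3.R0=0
P1.R0=0 P1.R1=0 P3.R0=1
P1.R0=0 P1.R1=1 P3.R0=0
P1.R0=0 P1.R1=1 P3.R0=1
P1.R0=2 P1.R1=0 P3.R0=0
P1.R0=2 P1.R1=1 P3.R0=0
P1.R0=2 P1.R1=1 P3.R0=1

outcome vector order: (P1.R0,P1.R1,P3.R0)
|SC outcomes| = 7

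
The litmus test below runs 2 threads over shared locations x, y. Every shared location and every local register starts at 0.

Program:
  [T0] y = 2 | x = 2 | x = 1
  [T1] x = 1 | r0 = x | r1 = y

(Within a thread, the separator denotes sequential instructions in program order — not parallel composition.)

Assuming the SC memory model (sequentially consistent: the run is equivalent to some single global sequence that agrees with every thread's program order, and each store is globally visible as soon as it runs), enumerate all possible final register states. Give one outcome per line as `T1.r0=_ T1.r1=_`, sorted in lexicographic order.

T1.r0=1 T1.r1=0
T1.r0=1 T1.r1=2
T1.r0=2 T1.r1=2

outcome vector order: (T1.r0,T1.r1)
|SC outcomes| = 3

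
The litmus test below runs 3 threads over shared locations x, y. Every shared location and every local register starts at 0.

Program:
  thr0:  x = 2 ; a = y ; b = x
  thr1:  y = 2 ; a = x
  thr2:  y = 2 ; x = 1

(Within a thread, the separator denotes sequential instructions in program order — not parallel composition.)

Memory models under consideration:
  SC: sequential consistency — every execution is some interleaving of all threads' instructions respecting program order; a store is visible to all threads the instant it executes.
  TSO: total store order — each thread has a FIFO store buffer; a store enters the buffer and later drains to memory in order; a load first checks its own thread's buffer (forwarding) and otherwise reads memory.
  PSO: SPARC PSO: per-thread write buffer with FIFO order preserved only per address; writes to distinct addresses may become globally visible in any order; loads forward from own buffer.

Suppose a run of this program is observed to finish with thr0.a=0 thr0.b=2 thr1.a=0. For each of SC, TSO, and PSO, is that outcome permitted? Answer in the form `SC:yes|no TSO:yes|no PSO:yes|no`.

SC:no TSO:yes PSO:yes

outcome vector order: (thr0.a,thr0.b,thr1.a)
[SC] allowed = {011, 012, 021, 022, 210, 211, 212, 220, 221, 222}
[TSO] allowed = {010, 011, 012, 020, 021, 022, 210, 211, 212, 220, 221, 222}
[PSO] allowed = {010, 011, 012, 020, 021, 022, 210, 211, 212, 220, 221, 222}
target 020 ∈ {TSO,PSO}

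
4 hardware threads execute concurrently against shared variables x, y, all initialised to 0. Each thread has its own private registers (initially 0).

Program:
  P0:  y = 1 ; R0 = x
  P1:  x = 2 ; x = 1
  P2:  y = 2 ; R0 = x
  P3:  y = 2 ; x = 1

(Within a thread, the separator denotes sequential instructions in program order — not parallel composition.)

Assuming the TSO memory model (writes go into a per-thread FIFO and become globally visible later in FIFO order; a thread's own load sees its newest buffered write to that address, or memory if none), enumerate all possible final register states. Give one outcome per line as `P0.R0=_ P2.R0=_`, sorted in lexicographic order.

outcome vector order: (P0.R0,P2.R0)
|TSO outcomes| = 9

P0.R0=0 P2.R0=0
P0.R0=0 P2.R0=1
P0.R0=0 P2.R0=2
P0.R0=1 P2.R0=0
P0.R0=1 P2.R0=1
P0.R0=1 P2.R0=2
P0.R0=2 P2.R0=0
P0.R0=2 P2.R0=1
P0.R0=2 P2.R0=2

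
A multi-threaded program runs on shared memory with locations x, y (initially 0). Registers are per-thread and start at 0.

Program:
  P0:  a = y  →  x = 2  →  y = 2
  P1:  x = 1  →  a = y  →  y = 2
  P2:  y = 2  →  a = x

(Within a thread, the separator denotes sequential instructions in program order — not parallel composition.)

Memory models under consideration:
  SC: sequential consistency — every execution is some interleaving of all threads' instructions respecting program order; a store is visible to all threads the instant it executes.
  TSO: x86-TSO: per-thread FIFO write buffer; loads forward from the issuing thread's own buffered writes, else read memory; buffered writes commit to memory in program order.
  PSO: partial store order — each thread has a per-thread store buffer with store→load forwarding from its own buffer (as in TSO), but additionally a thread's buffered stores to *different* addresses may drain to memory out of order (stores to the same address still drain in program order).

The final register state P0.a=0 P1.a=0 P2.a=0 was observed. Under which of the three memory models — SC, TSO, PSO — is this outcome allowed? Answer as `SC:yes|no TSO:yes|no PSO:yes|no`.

SC:no TSO:yes PSO:yes

outcome vector order: (P0.a,P1.a,P2.a)
[SC] allowed = {001; 002; 020; 021; 022; 201; 202; 220; 221; 222}
[TSO] allowed = {000; 001; 002; 020; 021; 022; 200; 201; 202; 220; 221; 222}
[PSO] allowed = {000; 001; 002; 020; 021; 022; 200; 201; 202; 220; 221; 222}
target 000 ∈ {TSO,PSO}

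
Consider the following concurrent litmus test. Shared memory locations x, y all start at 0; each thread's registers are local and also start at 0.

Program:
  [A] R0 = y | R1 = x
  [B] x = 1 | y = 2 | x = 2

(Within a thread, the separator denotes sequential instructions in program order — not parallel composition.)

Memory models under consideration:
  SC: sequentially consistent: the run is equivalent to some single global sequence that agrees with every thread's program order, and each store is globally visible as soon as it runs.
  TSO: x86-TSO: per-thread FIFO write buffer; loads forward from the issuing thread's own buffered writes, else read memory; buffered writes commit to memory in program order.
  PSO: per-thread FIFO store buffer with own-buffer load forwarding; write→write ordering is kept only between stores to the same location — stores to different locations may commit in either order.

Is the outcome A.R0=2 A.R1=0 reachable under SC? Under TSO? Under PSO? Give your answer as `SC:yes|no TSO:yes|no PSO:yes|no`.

SC:no TSO:no PSO:yes

outcome vector order: (A.R0,A.R1)
SC (5): <0 0> <0 1> <0 2> <2 1> <2 2>
TSO (5): <0 0> <0 1> <0 2> <2 1> <2 2>
PSO (6): <0 0> <0 1> <0 2> <2 0> <2 1> <2 2>
target <2 0> ∈ {PSO}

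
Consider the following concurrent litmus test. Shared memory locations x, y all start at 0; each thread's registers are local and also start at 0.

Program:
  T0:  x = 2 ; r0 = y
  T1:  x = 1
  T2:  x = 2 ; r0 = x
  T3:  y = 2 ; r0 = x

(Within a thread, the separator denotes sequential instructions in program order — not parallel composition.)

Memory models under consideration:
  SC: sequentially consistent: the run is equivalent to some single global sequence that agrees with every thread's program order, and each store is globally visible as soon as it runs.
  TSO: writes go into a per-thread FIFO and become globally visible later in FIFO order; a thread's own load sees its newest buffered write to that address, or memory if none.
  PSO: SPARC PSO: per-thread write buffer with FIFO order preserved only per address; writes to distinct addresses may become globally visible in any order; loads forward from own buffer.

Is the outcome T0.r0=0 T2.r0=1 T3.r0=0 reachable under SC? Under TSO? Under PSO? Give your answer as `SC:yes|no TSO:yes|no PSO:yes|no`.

outcome vector order: (T0.r0,T2.r0,T3.r0)
[SC] allowed = {<0 1 1>, <0 1 2>, <0 2 1>, <0 2 2>, <2 1 0>, <2 1 1>, <2 1 2>, <2 2 0>, <2 2 1>, <2 2 2>}
[TSO] allowed = {<0 1 0>, <0 1 1>, <0 1 2>, <0 2 0>, <0 2 1>, <0 2 2>, <2 1 0>, <2 1 1>, <2 1 2>, <2 2 0>, <2 2 1>, <2 2 2>}
[PSO] allowed = {<0 1 0>, <0 1 1>, <0 1 2>, <0 2 0>, <0 2 1>, <0 2 2>, <2 1 0>, <2 1 1>, <2 1 2>, <2 2 0>, <2 2 1>, <2 2 2>}
target <0 1 0> ∈ {TSO,PSO}

SC:no TSO:yes PSO:yes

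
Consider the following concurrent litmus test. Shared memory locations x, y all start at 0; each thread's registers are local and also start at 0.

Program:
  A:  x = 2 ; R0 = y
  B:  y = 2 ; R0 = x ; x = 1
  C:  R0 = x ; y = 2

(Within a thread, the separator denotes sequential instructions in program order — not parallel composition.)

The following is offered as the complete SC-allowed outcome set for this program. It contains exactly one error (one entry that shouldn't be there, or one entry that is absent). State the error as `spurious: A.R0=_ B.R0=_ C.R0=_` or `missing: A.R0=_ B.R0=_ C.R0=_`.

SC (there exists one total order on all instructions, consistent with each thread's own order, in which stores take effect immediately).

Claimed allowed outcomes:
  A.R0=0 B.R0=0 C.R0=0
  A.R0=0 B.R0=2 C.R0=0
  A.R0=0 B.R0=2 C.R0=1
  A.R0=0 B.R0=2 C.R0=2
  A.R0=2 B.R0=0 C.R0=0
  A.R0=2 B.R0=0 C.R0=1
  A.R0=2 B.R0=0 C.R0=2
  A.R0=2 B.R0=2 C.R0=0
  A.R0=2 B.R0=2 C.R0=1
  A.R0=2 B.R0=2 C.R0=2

spurious: A.R0=0 B.R0=0 C.R0=0

outcome vector order: (A.R0,B.R0,C.R0)
[SC] allowed = {(0,2,0), (0,2,1), (0,2,2), (2,0,0), (2,0,1), (2,0,2), (2,2,0), (2,2,1), (2,2,2)}
claimed∖SC = {(0,0,0)}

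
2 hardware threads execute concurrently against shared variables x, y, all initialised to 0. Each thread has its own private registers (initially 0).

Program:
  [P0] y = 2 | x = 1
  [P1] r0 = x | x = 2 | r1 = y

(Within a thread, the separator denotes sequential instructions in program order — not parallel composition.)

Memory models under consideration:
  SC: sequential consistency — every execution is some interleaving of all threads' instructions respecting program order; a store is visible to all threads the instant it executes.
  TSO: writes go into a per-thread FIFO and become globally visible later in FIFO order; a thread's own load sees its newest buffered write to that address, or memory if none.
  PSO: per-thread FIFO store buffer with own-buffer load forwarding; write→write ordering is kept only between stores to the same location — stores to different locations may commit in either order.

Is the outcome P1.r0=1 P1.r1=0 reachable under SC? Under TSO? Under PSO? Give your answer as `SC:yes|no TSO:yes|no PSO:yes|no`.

outcome vector order: (P1.r0,P1.r1)
SC (3): (0,0), (0,2), (1,2)
TSO (3): (0,0), (0,2), (1,2)
PSO (4): (0,0), (0,2), (1,0), (1,2)
target (1,0) ∈ {PSO}

SC:no TSO:no PSO:yes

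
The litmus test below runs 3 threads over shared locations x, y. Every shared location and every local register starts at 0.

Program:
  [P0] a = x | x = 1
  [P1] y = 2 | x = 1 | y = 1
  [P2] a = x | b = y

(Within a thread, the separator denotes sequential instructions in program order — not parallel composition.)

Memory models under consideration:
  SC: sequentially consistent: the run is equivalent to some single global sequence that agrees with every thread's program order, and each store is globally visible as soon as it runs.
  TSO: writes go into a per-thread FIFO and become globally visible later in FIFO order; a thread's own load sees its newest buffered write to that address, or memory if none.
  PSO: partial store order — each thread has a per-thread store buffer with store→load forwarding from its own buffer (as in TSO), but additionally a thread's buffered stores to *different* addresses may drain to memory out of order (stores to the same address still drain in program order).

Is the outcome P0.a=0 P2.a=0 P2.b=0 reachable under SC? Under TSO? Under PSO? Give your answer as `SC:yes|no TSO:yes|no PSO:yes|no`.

outcome vector order: (P0.a,P2.a,P2.b)
under SC → (0,0,0), (0,0,1), (0,0,2), (0,1,0), (0,1,1), (0,1,2), (1,0,0), (1,0,1), (1,0,2), (1,1,1), (1,1,2)
under TSO → (0,0,0), (0,0,1), (0,0,2), (0,1,0), (0,1,1), (0,1,2), (1,0,0), (1,0,1), (1,0,2), (1,1,1), (1,1,2)
under PSO → (0,0,0), (0,0,1), (0,0,2), (0,1,0), (0,1,1), (0,1,2), (1,0,0), (1,0,1), (1,0,2), (1,1,0), (1,1,1), (1,1,2)
target (0,0,0) ∈ {SC,TSO,PSO}

SC:yes TSO:yes PSO:yes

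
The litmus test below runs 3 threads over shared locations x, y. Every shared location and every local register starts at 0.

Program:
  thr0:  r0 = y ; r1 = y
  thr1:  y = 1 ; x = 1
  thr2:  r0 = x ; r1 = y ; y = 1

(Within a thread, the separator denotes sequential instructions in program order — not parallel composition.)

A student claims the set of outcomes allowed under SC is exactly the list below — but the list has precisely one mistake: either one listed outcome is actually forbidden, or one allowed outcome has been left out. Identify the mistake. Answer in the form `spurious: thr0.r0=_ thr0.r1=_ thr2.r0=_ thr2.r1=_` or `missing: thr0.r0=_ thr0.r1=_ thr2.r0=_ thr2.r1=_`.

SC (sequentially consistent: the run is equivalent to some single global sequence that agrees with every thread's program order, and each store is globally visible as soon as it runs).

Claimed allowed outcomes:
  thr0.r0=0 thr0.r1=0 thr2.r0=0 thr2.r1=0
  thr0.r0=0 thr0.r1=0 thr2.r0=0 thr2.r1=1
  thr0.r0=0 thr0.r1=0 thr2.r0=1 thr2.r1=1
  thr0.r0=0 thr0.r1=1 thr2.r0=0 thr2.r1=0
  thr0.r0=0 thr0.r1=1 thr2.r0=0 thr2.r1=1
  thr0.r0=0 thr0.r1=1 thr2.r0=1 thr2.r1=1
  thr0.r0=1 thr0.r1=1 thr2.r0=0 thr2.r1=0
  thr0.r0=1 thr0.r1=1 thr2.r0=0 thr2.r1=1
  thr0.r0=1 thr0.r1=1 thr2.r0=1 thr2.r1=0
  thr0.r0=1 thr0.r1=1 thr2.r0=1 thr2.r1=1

spurious: thr0.r0=1 thr0.r1=1 thr2.r0=1 thr2.r1=0

outcome vector order: (thr0.r0,thr0.r1,thr2.r0,thr2.r1)
[SC] allowed = {(0,0,0,0), (0,0,0,1), (0,0,1,1), (0,1,0,0), (0,1,0,1), (0,1,1,1), (1,1,0,0), (1,1,0,1), (1,1,1,1)}
claimed∖SC = {(1,1,1,0)}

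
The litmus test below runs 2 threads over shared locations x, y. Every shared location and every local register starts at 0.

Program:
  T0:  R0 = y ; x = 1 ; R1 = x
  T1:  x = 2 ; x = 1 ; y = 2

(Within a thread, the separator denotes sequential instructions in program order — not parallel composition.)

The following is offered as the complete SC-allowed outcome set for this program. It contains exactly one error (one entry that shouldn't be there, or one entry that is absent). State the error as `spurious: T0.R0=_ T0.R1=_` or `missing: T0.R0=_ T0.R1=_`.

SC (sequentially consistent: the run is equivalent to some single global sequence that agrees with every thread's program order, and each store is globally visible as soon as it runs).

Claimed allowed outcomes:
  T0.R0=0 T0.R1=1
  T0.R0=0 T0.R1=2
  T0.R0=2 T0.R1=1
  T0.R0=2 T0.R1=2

outcome vector order: (T0.R0,T0.R1)
SC (3): 01, 02, 21
claimed∖SC = {22}

spurious: T0.R0=2 T0.R1=2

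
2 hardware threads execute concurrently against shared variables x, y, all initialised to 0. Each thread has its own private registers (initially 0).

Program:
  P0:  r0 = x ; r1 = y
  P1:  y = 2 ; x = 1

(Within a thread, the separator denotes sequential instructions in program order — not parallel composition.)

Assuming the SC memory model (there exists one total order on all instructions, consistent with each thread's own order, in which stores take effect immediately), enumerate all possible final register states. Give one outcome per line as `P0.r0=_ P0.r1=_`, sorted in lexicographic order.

outcome vector order: (P0.r0,P0.r1)
|SC outcomes| = 3

P0.r0=0 P0.r1=0
P0.r0=0 P0.r1=2
P0.r0=1 P0.r1=2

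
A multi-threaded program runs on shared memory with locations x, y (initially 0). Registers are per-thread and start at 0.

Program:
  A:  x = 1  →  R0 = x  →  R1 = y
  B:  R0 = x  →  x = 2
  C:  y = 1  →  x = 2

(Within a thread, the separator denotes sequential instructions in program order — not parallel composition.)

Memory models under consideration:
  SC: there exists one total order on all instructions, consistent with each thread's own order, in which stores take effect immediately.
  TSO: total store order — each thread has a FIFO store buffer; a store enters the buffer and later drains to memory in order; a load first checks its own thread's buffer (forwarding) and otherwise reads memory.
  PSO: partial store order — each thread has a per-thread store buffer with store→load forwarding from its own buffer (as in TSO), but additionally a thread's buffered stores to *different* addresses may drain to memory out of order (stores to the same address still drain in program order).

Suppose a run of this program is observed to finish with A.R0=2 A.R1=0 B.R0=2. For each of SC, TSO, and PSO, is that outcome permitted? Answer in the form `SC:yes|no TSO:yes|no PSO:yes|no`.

outcome vector order: (A.R0,A.R1,B.R0)
[SC] allowed = {1/0/0; 1/0/1; 1/0/2; 1/1/0; 1/1/1; 1/1/2; 2/0/0; 2/0/1; 2/1/0; 2/1/1; 2/1/2}
[TSO] allowed = {1/0/0; 1/0/1; 1/0/2; 1/1/0; 1/1/1; 1/1/2; 2/0/0; 2/0/1; 2/1/0; 2/1/1; 2/1/2}
[PSO] allowed = {1/0/0; 1/0/1; 1/0/2; 1/1/0; 1/1/1; 1/1/2; 2/0/0; 2/0/1; 2/0/2; 2/1/0; 2/1/1; 2/1/2}
target 2/0/2 ∈ {PSO}

SC:no TSO:no PSO:yes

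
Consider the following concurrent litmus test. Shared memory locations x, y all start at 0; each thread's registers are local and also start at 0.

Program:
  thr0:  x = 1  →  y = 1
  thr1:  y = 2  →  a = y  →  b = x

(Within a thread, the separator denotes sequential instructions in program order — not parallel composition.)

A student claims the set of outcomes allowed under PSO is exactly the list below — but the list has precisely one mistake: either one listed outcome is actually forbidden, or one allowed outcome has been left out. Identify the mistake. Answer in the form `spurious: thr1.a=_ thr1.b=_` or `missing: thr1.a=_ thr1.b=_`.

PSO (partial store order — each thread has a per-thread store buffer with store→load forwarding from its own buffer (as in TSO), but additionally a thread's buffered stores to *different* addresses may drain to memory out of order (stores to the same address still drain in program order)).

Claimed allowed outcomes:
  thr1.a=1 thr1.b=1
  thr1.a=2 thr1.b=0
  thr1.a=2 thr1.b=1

outcome vector order: (thr1.a,thr1.b)
PSO (4): <1 0>, <1 1>, <2 0>, <2 1>
PSO∖claimed = {<1 0>}

missing: thr1.a=1 thr1.b=0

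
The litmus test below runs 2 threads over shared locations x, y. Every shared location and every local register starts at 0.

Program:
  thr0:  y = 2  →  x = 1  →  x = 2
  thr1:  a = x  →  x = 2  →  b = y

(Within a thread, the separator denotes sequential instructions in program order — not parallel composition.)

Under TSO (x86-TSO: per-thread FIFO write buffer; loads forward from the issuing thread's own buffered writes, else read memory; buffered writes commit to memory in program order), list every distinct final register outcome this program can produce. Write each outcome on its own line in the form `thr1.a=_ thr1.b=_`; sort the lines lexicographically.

thr1.a=0 thr1.b=0
thr1.a=0 thr1.b=2
thr1.a=1 thr1.b=2
thr1.a=2 thr1.b=2

outcome vector order: (thr1.a,thr1.b)
|TSO outcomes| = 4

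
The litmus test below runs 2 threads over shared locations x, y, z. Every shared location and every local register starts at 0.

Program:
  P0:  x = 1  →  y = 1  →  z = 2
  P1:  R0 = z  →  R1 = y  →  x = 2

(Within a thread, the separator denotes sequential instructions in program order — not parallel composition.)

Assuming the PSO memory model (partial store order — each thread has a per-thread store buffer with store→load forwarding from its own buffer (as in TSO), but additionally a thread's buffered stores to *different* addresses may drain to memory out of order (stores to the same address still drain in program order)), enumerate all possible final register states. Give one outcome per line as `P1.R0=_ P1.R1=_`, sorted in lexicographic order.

P1.R0=0 P1.R1=0
P1.R0=0 P1.R1=1
P1.R0=2 P1.R1=0
P1.R0=2 P1.R1=1

outcome vector order: (P1.R0,P1.R1)
|PSO outcomes| = 4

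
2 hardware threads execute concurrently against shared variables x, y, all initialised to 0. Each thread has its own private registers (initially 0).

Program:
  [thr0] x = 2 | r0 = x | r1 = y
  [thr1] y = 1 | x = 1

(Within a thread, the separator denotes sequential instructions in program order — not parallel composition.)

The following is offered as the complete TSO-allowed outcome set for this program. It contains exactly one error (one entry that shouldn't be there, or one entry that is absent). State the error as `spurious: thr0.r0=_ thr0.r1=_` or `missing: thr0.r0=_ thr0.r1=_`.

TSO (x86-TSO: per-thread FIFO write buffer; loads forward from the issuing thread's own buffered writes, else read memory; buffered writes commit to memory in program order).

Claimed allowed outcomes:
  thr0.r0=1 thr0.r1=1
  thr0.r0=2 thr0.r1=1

missing: thr0.r0=2 thr0.r1=0

outcome vector order: (thr0.r0,thr0.r1)
under TSO → 1/1, 2/0, 2/1
TSO∖claimed = {2/0}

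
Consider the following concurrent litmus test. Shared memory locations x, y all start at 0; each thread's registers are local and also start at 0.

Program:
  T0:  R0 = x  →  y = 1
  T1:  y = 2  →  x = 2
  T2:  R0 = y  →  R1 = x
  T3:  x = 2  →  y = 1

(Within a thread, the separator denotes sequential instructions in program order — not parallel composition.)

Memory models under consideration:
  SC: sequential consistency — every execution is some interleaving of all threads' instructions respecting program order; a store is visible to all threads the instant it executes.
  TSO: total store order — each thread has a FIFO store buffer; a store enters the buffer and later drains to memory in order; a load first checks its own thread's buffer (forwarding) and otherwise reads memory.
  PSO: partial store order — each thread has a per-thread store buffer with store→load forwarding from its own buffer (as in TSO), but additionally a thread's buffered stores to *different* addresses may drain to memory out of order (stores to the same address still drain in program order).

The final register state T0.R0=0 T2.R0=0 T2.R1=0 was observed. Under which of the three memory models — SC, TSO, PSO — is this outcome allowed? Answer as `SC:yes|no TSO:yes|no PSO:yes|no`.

SC:yes TSO:yes PSO:yes

outcome vector order: (T0.R0,T2.R0,T2.R1)
under SC → (0,0,0), (0,0,2), (0,1,0), (0,1,2), (0,2,0), (0,2,2), (2,0,0), (2,0,2), (2,1,2), (2,2,0), (2,2,2)
under TSO → (0,0,0), (0,0,2), (0,1,0), (0,1,2), (0,2,0), (0,2,2), (2,0,0), (2,0,2), (2,1,2), (2,2,0), (2,2,2)
under PSO → (0,0,0), (0,0,2), (0,1,0), (0,1,2), (0,2,0), (0,2,2), (2,0,0), (2,0,2), (2,1,0), (2,1,2), (2,2,0), (2,2,2)
target (0,0,0) ∈ {SC,TSO,PSO}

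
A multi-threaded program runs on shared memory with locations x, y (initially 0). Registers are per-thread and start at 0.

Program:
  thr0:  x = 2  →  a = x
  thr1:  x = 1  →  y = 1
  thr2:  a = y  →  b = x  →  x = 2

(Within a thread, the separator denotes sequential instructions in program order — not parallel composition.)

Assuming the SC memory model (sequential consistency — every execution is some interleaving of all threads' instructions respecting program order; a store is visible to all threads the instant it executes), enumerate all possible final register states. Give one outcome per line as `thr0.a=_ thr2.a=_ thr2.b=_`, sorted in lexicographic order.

outcome vector order: (thr0.a,thr2.a,thr2.b)
|SC outcomes| = 9

thr0.a=1 thr2.a=0 thr2.b=0
thr0.a=1 thr2.a=0 thr2.b=1
thr0.a=1 thr2.a=0 thr2.b=2
thr0.a=1 thr2.a=1 thr2.b=1
thr0.a=2 thr2.a=0 thr2.b=0
thr0.a=2 thr2.a=0 thr2.b=1
thr0.a=2 thr2.a=0 thr2.b=2
thr0.a=2 thr2.a=1 thr2.b=1
thr0.a=2 thr2.a=1 thr2.b=2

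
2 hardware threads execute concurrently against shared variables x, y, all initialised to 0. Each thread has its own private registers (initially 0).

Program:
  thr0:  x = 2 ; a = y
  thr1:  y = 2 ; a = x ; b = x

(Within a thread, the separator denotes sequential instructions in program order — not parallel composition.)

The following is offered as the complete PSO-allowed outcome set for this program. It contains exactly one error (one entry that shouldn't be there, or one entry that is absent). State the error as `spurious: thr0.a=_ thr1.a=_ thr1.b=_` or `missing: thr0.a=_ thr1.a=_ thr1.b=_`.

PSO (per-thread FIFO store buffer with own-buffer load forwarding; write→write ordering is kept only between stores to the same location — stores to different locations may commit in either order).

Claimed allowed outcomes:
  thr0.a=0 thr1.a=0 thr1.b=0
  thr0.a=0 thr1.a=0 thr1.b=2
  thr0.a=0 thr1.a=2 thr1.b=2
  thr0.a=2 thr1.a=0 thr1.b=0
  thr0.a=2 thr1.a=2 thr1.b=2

missing: thr0.a=2 thr1.a=0 thr1.b=2

outcome vector order: (thr0.a,thr1.a,thr1.b)
PSO (6): 0/0/0 0/0/2 0/2/2 2/0/0 2/0/2 2/2/2
PSO∖claimed = {2/0/2}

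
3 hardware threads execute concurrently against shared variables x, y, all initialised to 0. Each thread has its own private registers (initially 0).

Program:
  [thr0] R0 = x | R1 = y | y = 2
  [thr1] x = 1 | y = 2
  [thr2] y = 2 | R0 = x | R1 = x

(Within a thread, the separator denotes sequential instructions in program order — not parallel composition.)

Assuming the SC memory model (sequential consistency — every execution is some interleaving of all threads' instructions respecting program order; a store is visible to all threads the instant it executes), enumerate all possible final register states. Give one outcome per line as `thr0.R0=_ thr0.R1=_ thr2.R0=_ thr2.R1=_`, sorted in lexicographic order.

outcome vector order: (thr0.R0,thr0.R1,thr2.R0,thr2.R1)
|SC outcomes| = 10

thr0.R0=0 thr0.R1=0 thr2.R0=0 thr2.R1=0
thr0.R0=0 thr0.R1=0 thr2.R0=0 thr2.R1=1
thr0.R0=0 thr0.R1=0 thr2.R0=1 thr2.R1=1
thr0.R0=0 thr0.R1=2 thr2.R0=0 thr2.R1=0
thr0.R0=0 thr0.R1=2 thr2.R0=0 thr2.R1=1
thr0.R0=0 thr0.R1=2 thr2.R0=1 thr2.R1=1
thr0.R0=1 thr0.R1=0 thr2.R0=1 thr2.R1=1
thr0.R0=1 thr0.R1=2 thr2.R0=0 thr2.R1=0
thr0.R0=1 thr0.R1=2 thr2.R0=0 thr2.R1=1
thr0.R0=1 thr0.R1=2 thr2.R0=1 thr2.R1=1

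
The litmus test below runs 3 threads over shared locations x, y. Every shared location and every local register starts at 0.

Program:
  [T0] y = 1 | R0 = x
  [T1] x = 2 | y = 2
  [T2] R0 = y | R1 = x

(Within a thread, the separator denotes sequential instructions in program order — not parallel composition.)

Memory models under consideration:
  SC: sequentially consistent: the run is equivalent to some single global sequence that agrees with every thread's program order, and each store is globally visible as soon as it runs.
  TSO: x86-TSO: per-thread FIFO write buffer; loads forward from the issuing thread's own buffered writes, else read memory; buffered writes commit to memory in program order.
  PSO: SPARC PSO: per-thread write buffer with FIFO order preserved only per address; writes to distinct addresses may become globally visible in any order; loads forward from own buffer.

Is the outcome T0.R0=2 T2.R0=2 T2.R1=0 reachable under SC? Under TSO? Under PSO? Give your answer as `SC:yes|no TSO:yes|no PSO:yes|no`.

SC:no TSO:no PSO:yes

outcome vector order: (T0.R0,T2.R0,T2.R1)
[SC] allowed = {0/0/0, 0/0/2, 0/1/0, 0/1/2, 0/2/2, 2/0/0, 2/0/2, 2/1/0, 2/1/2, 2/2/2}
[TSO] allowed = {0/0/0, 0/0/2, 0/1/0, 0/1/2, 0/2/2, 2/0/0, 2/0/2, 2/1/0, 2/1/2, 2/2/2}
[PSO] allowed = {0/0/0, 0/0/2, 0/1/0, 0/1/2, 0/2/0, 0/2/2, 2/0/0, 2/0/2, 2/1/0, 2/1/2, 2/2/0, 2/2/2}
target 2/2/0 ∈ {PSO}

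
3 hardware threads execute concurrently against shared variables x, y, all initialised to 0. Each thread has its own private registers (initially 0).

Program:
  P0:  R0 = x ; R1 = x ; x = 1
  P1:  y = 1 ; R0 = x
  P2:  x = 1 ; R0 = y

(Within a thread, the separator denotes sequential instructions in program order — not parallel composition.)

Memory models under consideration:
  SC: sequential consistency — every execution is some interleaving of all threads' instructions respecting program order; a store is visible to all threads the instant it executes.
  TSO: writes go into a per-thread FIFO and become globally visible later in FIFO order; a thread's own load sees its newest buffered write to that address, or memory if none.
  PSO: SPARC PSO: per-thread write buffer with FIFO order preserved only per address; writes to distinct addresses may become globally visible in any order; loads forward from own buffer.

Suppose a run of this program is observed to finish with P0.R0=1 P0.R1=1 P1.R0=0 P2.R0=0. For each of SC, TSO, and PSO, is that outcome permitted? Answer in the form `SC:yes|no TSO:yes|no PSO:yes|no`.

outcome vector order: (P0.R0,P0.R1,P1.R0,P2.R0)
[SC] allowed = {<0 0 0 1>; <0 0 1 0>; <0 0 1 1>; <0 1 0 1>; <0 1 1 0>; <0 1 1 1>; <1 1 0 1>; <1 1 1 0>; <1 1 1 1>}
[TSO] allowed = {<0 0 0 0>; <0 0 0 1>; <0 0 1 0>; <0 0 1 1>; <0 1 0 0>; <0 1 0 1>; <0 1 1 0>; <0 1 1 1>; <1 1 0 0>; <1 1 0 1>; <1 1 1 0>; <1 1 1 1>}
[PSO] allowed = {<0 0 0 0>; <0 0 0 1>; <0 0 1 0>; <0 0 1 1>; <0 1 0 0>; <0 1 0 1>; <0 1 1 0>; <0 1 1 1>; <1 1 0 0>; <1 1 0 1>; <1 1 1 0>; <1 1 1 1>}
target <1 1 0 0> ∈ {TSO,PSO}

SC:no TSO:yes PSO:yes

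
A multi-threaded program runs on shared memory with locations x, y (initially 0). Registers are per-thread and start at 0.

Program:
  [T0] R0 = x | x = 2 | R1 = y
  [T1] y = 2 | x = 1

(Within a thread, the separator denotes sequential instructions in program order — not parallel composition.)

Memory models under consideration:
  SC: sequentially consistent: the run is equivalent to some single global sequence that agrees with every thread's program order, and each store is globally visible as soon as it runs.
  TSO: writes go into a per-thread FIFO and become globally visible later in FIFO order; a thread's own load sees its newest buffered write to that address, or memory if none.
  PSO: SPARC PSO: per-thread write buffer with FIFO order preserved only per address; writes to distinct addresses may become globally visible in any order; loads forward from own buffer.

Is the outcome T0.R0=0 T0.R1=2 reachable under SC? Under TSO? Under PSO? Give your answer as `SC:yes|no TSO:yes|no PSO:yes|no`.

outcome vector order: (T0.R0,T0.R1)
SC (3): 00; 02; 12
TSO (3): 00; 02; 12
PSO (4): 00; 02; 10; 12
target 02 ∈ {SC,TSO,PSO}

SC:yes TSO:yes PSO:yes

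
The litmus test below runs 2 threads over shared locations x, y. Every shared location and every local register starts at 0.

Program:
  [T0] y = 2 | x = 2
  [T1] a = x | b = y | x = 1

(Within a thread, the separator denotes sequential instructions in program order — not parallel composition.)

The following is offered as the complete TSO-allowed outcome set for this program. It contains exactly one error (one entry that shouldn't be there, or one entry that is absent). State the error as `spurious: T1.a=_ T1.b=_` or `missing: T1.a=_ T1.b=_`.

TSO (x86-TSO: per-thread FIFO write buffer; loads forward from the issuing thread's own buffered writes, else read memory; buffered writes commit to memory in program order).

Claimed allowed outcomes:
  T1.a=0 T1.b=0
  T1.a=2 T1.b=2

missing: T1.a=0 T1.b=2

outcome vector order: (T1.a,T1.b)
[TSO] allowed = {00, 02, 22}
TSO∖claimed = {02}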